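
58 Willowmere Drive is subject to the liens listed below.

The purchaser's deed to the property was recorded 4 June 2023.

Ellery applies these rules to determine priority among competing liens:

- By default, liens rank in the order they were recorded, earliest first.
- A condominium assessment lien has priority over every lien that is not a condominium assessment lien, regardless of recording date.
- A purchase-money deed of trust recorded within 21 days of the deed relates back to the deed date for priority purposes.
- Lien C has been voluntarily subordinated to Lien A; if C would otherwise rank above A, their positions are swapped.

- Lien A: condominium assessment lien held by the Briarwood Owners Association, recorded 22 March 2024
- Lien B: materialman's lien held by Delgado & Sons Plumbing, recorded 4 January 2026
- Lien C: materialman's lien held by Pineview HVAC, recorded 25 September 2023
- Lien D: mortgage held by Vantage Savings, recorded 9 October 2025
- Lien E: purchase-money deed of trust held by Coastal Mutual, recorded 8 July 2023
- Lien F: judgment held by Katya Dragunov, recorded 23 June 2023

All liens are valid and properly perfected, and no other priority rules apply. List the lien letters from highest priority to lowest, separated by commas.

A, F, E, C, D, B

Effective dates: E was recorded 34 days after the deed, outside the 21-day window, so it keeps its recording date.
A, as a condominium assessment lien, has superpriority and ranks first.
The other liens, earliest effective date first: F (23 June 2023), E (8 July 2023), C (25 September 2023), D (9 October 2025), B (4 January 2026).
Since C is not senior to A, the subordination leaves the order unchanged.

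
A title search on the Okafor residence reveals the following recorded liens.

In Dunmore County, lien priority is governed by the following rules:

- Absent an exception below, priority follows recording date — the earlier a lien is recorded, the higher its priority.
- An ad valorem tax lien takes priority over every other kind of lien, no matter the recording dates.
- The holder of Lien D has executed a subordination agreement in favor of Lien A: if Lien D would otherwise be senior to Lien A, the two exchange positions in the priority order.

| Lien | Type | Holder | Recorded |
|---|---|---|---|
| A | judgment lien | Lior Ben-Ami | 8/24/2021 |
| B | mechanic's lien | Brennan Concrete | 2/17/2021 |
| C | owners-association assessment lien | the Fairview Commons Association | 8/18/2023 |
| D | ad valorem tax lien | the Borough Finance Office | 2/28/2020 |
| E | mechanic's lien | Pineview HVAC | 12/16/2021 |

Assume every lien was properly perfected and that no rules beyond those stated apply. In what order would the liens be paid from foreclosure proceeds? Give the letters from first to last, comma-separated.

A, B, D, E, C

D is an ad valorem tax lien, so it outranks all other liens regardless of date.
Ordering the rest by effective date: B (2/17/2021), A (8/24/2021), E (12/16/2021), C (8/18/2023).
D is senior to A before the subordination, so the two trade places.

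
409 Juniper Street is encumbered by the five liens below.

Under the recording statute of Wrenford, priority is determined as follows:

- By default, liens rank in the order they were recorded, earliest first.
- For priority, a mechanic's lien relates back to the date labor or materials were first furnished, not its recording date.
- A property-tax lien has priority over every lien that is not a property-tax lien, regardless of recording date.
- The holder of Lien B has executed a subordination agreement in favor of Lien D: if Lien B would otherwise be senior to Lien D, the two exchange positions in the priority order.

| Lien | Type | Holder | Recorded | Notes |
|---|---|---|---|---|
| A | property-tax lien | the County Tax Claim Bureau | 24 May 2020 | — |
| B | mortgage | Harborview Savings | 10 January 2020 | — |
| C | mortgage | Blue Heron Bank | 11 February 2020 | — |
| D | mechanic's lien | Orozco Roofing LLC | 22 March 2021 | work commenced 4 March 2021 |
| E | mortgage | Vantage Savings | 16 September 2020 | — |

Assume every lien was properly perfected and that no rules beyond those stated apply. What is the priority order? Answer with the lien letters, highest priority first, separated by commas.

A, D, C, E, B

Adjusting effective dates: D is treated as recorded 4 March 2021, the work-commencement date.
A is a property-tax lien, so it outranks all other liens regardless of date.
Among the remaining liens, by effective date: B (10 January 2020), C (11 February 2020), E (16 September 2020), D (4 March 2021).
B is senior to D before the subordination, so the two trade places.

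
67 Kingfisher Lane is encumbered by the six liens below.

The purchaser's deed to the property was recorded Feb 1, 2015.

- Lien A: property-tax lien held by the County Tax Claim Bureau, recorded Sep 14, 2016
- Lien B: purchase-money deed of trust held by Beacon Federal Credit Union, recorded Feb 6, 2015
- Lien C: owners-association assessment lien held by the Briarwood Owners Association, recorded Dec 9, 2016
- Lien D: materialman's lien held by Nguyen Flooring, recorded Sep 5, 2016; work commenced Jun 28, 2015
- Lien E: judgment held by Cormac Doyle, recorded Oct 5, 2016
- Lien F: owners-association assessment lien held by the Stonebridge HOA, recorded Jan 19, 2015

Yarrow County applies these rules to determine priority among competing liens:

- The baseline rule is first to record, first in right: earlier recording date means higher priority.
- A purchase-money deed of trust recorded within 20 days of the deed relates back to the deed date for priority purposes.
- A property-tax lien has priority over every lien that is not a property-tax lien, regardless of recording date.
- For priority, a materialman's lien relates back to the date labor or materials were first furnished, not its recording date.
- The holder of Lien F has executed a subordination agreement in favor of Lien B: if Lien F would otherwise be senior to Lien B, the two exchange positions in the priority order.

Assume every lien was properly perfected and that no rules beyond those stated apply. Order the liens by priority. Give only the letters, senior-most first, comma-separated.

A, B, F, D, E, C

Adjusting effective dates: B's effective date is the deed date, Feb 1, 2015; D is treated as recorded Jun 28, 2015, the work-commencement date.
A, as a property-tax lien, has superpriority and ranks first.
Ordering the rest by effective date: F (Jan 19, 2015), B (Feb 1, 2015), D (Jun 28, 2015), E (Oct 5, 2016), C (Dec 9, 2016).
F is senior to B before the subordination, so the two trade places.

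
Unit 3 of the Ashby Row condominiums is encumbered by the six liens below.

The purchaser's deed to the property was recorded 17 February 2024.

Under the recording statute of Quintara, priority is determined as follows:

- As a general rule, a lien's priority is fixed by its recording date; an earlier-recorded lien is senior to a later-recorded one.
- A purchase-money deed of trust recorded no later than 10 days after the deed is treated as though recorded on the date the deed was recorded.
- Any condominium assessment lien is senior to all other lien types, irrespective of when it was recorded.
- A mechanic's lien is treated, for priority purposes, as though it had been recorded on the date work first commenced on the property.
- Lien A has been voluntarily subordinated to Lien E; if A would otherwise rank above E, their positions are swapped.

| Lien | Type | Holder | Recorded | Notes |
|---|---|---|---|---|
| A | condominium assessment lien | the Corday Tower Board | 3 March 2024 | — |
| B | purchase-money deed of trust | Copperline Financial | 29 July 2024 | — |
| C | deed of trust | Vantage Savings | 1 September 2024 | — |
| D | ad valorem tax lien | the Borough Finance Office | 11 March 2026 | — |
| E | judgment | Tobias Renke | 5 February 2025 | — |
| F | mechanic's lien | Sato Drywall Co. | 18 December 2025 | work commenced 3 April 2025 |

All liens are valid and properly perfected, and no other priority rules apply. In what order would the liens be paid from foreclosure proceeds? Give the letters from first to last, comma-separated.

E, B, C, A, F, D

Effective dates after the stated exceptions: B was recorded 163 days after the deed — beyond 10 days — so no relation-back applies; F is treated as recorded 3 April 2025, the work-commencement date.
A is a condominium assessment lien, so it outranks all other liens regardless of date.
Remaining liens by effective date: B (29 July 2024), C (1 September 2024), E (5 February 2025), F (3 April 2025), D (11 March 2026).
The subordination applies — A was senior to E — so A and E swap.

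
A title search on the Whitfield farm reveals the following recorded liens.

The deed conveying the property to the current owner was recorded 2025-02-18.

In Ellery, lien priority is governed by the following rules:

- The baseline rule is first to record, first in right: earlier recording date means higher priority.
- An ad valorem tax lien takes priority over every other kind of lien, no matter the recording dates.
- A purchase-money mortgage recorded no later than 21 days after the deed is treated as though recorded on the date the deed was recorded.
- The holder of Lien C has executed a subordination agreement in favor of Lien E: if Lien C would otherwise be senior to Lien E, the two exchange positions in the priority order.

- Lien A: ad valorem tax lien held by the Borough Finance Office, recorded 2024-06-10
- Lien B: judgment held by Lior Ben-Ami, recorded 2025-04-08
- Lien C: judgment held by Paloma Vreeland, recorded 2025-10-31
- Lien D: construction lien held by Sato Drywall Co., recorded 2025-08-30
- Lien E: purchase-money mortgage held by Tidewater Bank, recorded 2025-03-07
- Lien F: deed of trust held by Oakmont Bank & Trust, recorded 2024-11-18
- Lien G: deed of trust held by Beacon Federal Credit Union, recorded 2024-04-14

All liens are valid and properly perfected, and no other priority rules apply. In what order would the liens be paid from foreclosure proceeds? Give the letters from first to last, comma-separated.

A, G, F, E, B, D, C

First, effective dates: E was recorded within the 21-day window, so its effective date is the deed date 2025-02-18.
As an ad valorem tax lien, A is senior to every other lien.
Remaining liens by effective date: G (2024-04-14), F (2024-11-18), E (2025-02-18), B (2025-04-08), D (2025-08-30), C (2025-10-31).
Since C is not senior to E, the subordination leaves the order unchanged.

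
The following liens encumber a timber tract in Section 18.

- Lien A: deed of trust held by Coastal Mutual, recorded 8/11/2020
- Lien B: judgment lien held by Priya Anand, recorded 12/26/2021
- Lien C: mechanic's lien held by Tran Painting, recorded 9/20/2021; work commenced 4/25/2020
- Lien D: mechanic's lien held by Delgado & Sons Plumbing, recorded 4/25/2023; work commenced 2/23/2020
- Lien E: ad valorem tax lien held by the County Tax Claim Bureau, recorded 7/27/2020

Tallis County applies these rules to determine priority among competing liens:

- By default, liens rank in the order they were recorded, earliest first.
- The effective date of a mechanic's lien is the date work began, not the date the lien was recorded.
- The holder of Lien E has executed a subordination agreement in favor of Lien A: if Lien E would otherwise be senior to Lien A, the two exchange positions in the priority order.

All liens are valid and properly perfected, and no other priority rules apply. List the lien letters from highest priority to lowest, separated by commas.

Adjusting effective dates: C is treated as recorded 4/25/2020, the work-commencement date; D's effective date is 2/23/2020, when work began.
By effective date: D (2/23/2020), C (4/25/2020), E (7/27/2020), A (8/11/2020), B (12/26/2021).
E is senior to A before the subordination, so the two trade places.

D, C, A, E, B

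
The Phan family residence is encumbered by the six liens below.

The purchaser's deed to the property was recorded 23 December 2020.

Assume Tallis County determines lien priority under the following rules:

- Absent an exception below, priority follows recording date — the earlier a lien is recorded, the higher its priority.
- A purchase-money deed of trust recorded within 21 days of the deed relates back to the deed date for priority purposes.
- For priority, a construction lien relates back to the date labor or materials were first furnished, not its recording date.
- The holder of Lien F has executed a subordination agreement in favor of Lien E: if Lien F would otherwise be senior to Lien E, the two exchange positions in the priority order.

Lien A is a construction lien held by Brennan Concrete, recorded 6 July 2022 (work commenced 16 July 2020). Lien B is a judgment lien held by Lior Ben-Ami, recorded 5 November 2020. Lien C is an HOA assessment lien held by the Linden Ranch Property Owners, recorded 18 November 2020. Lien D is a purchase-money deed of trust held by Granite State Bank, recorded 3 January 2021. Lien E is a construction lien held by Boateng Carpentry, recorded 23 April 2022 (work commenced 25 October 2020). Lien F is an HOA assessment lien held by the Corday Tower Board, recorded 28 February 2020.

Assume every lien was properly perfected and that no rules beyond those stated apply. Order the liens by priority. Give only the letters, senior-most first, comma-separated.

Effective dates after the stated exceptions: A's effective date is 16 July 2020, when work began; D was recorded within the 21-day window, so its effective date is the deed date 23 December 2020; E relates back to 25 October 2020 (work commenced).
By effective date: F (28 February 2020), A (16 July 2020), E (25 October 2020), B (5 November 2020), C (18 November 2020), D (23 December 2020).
F is senior to E before the subordination, so the two trade places.

E, A, F, B, C, D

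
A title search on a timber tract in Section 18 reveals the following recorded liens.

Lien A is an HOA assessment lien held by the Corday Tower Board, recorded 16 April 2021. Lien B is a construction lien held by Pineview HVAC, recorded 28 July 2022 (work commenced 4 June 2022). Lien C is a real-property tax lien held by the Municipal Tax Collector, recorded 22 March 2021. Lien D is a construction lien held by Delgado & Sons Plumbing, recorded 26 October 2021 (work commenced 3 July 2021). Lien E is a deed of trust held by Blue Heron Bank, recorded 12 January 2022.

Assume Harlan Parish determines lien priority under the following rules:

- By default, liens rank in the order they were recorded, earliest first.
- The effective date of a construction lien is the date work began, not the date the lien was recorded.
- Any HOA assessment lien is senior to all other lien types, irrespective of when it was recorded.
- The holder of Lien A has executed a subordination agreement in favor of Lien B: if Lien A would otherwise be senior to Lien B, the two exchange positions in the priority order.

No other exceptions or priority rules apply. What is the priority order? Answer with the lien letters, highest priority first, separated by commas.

Effective dates: B's effective date is 4 June 2022, when work began; D relates back to 3 July 2021 (work commenced).
A, as an HOA assessment lien, has superpriority and ranks first.
The other liens, earliest effective date first: C (22 March 2021), D (3 July 2021), E (12 January 2022), B (4 June 2022).
A would otherwise be senior to B, so under the subordination agreement A and B exchange positions.

B, C, D, E, A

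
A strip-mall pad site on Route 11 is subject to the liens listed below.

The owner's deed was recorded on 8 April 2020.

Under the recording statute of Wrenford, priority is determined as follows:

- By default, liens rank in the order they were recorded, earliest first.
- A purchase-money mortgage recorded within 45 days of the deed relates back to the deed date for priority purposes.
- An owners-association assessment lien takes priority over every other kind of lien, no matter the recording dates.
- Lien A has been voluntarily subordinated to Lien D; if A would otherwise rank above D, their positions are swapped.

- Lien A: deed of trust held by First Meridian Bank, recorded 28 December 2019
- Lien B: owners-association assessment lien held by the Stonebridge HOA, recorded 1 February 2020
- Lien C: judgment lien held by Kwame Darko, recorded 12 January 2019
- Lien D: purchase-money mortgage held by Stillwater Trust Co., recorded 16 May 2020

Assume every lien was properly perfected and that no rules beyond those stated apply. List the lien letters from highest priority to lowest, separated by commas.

Adjusting effective dates: D's effective date is the deed date, 8 April 2020.
B is an owners-association assessment lien, so it outranks all other liens regardless of date.
Remaining liens by effective date: C (12 January 2019), A (28 December 2019), D (8 April 2020).
The subordination applies — A was senior to D — so A and D swap.

B, C, D, A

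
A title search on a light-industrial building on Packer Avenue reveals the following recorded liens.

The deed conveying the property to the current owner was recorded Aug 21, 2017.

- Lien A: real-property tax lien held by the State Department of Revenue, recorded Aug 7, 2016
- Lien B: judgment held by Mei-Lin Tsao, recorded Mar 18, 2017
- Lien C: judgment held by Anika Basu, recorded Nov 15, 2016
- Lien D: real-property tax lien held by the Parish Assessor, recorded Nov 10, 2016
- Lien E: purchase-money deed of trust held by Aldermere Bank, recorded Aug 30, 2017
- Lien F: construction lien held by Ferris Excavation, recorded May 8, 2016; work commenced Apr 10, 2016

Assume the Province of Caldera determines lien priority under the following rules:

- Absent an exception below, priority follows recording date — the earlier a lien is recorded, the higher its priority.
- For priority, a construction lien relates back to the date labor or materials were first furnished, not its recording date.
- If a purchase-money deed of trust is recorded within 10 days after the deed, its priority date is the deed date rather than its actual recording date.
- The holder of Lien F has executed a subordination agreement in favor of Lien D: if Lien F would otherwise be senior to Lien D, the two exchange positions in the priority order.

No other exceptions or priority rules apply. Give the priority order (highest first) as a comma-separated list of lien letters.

Effective dates after the stated exceptions: E's effective date is the deed date, Aug 21, 2017; F relates back to Apr 10, 2016 (work commenced).
By effective date: F (Apr 10, 2016), A (Aug 7, 2016), D (Nov 10, 2016), C (Nov 15, 2016), B (Mar 18, 2017), E (Aug 21, 2017).
F would otherwise be senior to D, so under the subordination agreement F and D exchange positions.

D, A, F, C, B, E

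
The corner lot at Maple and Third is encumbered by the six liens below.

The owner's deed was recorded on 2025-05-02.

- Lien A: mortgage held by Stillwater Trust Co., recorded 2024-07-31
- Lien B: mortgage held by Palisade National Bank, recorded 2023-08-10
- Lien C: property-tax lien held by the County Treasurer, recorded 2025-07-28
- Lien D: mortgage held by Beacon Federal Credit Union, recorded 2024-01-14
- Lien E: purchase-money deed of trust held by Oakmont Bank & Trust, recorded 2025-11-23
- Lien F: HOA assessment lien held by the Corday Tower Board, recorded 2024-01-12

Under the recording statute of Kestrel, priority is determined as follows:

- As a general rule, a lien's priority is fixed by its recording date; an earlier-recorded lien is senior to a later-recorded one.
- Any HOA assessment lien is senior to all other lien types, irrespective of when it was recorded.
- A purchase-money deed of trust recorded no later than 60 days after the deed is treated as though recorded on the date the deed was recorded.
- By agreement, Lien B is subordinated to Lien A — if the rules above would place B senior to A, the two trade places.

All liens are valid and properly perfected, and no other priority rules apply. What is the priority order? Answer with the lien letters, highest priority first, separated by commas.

Effective dates: E was recorded 205 days after the deed, outside the 60-day window, so it keeps its recording date.
F is an HOA assessment lien, so it outranks all other liens regardless of date.
The other liens, earliest effective date first: B (2023-08-10), D (2024-01-14), A (2024-07-31), C (2025-07-28), E (2025-11-23).
B is senior to A before the subordination, so the two trade places.

F, A, D, B, C, E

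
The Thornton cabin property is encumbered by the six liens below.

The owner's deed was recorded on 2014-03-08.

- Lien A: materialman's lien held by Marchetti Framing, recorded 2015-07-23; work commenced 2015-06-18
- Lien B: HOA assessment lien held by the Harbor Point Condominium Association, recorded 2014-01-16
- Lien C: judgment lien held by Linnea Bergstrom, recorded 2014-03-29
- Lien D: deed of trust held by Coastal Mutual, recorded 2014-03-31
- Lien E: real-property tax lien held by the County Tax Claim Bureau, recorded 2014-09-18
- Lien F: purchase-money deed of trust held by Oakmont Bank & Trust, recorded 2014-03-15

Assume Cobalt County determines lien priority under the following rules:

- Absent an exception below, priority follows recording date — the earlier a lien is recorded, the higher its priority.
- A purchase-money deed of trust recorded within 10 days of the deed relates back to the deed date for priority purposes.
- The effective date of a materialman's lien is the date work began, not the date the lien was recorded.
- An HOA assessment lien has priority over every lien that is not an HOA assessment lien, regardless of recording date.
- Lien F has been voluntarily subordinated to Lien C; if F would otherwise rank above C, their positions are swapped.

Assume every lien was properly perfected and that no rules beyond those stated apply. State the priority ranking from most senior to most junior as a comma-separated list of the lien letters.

B, C, F, D, E, A

First, effective dates: A is treated as recorded 2015-06-18, the work-commencement date; F's effective date is the deed date, 2014-03-08.
B, as an HOA assessment lien, has superpriority and ranks first.
Among the remaining liens, by effective date: F (2014-03-08), C (2014-03-29), D (2014-03-31), E (2014-09-18), A (2015-06-18).
The subordination applies — F was senior to C — so F and C swap.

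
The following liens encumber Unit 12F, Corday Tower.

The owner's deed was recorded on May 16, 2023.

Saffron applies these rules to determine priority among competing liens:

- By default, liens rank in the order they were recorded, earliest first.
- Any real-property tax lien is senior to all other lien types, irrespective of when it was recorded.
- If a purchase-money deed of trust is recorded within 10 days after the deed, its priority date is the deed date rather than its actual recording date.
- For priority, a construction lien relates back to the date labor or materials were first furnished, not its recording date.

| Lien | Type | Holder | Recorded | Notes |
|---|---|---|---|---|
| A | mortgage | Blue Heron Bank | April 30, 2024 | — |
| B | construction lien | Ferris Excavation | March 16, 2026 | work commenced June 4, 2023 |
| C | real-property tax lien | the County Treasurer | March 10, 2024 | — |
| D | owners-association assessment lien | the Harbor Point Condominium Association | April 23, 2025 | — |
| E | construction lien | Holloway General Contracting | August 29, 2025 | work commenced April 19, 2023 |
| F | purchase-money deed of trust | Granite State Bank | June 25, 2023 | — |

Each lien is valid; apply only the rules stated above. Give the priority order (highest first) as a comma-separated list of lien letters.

C, E, B, F, A, D

Effective dates: B is treated as recorded June 4, 2023, the work-commencement date; E relates back to April 19, 2023 (work commenced); F was recorded 40 days after the deed, outside the 10-day window, so it keeps its recording date.
C, as a real-property tax lien, has superpriority and ranks first.
Among the remaining liens, by effective date: E (April 19, 2023), B (June 4, 2023), F (June 25, 2023), A (April 30, 2024), D (April 23, 2025).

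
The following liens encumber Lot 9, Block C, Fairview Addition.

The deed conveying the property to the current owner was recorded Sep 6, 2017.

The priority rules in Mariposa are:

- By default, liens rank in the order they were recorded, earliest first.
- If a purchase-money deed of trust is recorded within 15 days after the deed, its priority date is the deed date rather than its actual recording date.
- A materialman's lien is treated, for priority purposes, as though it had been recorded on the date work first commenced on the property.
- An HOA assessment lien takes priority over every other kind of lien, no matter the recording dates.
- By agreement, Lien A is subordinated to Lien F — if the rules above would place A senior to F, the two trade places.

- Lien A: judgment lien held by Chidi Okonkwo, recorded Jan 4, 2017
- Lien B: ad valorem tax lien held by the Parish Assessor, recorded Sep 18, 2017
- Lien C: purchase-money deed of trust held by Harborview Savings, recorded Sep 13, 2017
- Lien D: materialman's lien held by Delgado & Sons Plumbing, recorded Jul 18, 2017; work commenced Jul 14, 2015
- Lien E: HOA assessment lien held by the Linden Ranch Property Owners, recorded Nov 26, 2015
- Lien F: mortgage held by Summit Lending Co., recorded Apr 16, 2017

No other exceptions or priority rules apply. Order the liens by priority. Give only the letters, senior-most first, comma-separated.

E, D, F, A, C, B

Effective dates: C's effective date is the deed date, Sep 6, 2017; D's effective date is Jul 14, 2015, when work began.
E is an HOA assessment lien and takes priority over every other lien.
The other liens, earliest effective date first: D (Jul 14, 2015), A (Jan 4, 2017), F (Apr 16, 2017), C (Sep 6, 2017), B (Sep 18, 2017).
A would otherwise be senior to F, so under the subordination agreement A and F exchange positions.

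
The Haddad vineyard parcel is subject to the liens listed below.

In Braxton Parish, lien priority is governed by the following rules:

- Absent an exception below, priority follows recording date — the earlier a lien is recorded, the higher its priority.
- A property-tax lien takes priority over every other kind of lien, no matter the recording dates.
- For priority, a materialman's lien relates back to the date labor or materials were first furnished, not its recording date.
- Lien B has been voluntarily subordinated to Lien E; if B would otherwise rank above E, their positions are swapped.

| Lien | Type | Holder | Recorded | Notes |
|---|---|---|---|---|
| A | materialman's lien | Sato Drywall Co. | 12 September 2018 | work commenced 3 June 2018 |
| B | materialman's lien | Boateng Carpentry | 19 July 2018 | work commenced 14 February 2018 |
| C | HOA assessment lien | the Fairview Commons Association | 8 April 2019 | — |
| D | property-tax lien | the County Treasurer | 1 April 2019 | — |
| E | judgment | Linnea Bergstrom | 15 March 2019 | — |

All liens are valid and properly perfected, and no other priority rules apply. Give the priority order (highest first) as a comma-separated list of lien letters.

First, effective dates: A's effective date is 3 June 2018, when work began; B's effective date is 14 February 2018, when work began.
As a property-tax lien, D is senior to every other lien.
Remaining liens by effective date: B (14 February 2018), A (3 June 2018), E (15 March 2019), C (8 April 2019).
B would otherwise be senior to E, so under the subordination agreement B and E exchange positions.

D, E, A, B, C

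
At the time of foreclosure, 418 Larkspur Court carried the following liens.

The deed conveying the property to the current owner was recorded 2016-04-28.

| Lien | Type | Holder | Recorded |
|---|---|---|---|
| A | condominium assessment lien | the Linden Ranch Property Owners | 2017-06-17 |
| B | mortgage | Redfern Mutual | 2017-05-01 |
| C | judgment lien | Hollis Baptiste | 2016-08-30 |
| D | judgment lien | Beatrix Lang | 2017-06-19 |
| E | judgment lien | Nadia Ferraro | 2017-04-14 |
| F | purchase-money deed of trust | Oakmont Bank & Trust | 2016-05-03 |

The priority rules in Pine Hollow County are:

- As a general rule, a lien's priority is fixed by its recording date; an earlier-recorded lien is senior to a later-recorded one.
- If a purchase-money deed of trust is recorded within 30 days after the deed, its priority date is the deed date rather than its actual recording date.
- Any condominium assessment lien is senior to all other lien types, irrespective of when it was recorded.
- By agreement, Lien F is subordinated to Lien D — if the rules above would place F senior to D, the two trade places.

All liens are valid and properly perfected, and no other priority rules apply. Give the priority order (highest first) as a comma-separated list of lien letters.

A, D, C, E, B, F

Adjusting effective dates: F relates back to the deed date 2016-04-28.
A is a condominium assessment lien, so it outranks all other liens regardless of date.
The other liens, earliest effective date first: F (2016-04-28), C (2016-08-30), E (2017-04-14), B (2017-05-01), D (2017-06-19).
The subordination applies — F was senior to D — so F and D swap.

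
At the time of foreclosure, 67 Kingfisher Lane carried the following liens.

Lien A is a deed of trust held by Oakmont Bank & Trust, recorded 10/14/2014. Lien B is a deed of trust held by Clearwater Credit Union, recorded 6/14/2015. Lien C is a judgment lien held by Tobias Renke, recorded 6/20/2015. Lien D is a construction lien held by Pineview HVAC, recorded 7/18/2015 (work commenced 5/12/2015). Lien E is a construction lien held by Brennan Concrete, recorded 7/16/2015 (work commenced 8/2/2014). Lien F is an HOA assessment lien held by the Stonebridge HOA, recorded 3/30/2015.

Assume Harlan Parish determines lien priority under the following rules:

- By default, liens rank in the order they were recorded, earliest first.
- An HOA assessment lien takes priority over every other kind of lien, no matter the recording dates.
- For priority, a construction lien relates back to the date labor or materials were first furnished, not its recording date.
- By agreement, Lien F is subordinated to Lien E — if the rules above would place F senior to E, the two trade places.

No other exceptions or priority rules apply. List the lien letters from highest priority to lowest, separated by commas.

Effective dates: D is treated as recorded 5/12/2015, the work-commencement date; E relates back to 8/2/2014 (work commenced).
As an HOA assessment lien, F is senior to every other lien.
The other liens, earliest effective date first: E (8/2/2014), A (10/14/2014), D (5/12/2015), B (6/14/2015), C (6/20/2015).
Because F would otherwise rank above E, the subordination swaps them.

E, F, A, D, B, C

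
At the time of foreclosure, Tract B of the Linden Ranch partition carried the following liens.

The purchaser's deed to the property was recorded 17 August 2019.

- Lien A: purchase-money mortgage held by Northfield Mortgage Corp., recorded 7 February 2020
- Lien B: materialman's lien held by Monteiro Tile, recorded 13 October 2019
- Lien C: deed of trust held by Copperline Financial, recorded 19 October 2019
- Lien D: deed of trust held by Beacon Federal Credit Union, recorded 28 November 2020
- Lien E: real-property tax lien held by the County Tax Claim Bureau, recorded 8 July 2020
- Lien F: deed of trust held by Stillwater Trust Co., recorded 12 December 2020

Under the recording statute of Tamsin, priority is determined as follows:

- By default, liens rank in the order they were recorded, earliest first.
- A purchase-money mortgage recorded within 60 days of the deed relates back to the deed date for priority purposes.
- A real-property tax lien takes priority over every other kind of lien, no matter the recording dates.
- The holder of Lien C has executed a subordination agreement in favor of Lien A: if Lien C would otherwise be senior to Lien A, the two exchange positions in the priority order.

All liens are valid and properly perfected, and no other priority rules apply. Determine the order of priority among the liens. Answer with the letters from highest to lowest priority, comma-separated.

Effective dates: A was recorded 174 days after the deed, outside the 60-day window, so it keeps its recording date.
As a real-property tax lien, E is senior to every other lien.
Among the remaining liens, by effective date: B (13 October 2019), C (19 October 2019), A (7 February 2020), D (28 November 2020), F (12 December 2020).
The subordination applies — C was senior to A — so C and A swap.

E, B, A, C, D, F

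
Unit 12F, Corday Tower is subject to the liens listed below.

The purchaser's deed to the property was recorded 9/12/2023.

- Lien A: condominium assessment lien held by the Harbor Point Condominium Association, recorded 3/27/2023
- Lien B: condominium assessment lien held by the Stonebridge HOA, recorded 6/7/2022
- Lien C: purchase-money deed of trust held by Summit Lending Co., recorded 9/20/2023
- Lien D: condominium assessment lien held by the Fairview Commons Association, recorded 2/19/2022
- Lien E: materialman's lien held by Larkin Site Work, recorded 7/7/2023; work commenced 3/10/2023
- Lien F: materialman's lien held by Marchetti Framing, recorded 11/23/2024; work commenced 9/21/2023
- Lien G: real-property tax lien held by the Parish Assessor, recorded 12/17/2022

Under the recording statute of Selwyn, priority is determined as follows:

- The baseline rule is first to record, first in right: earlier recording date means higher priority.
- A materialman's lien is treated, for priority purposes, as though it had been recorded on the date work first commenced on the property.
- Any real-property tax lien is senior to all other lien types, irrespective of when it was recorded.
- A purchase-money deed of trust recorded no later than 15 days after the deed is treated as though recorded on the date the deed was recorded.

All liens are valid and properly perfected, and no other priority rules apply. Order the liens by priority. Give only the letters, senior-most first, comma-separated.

Effective dates after the stated exceptions: C was recorded within the 15-day window, so its effective date is the deed date 9/12/2023; E is treated as recorded 3/10/2023, the work-commencement date; F relates back to 9/21/2023 (work commenced).
G, as a real-property tax lien, has superpriority and ranks first.
The other liens, earliest effective date first: D (2/19/2022), B (6/7/2022), E (3/10/2023), A (3/27/2023), C (9/12/2023), F (9/21/2023).

G, D, B, E, A, C, F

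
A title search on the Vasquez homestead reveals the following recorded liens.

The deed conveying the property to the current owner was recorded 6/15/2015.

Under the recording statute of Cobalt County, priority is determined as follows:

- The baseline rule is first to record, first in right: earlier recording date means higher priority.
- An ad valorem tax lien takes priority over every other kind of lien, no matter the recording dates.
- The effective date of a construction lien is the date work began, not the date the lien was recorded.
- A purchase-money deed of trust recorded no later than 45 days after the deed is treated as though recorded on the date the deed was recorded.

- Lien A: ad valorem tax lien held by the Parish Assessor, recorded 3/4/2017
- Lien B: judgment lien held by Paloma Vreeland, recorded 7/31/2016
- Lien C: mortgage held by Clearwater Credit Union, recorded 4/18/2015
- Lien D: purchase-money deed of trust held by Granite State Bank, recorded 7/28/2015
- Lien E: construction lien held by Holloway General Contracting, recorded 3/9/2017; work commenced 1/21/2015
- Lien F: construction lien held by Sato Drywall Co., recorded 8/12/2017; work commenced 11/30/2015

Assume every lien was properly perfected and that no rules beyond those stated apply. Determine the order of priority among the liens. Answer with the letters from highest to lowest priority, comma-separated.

A, E, C, D, F, B

Effective dates: D relates back to the deed date 6/15/2015; E relates back to 1/21/2015 (work commenced); F relates back to 11/30/2015 (work commenced).
As an ad valorem tax lien, A is senior to every other lien.
Remaining liens by effective date: E (1/21/2015), C (4/18/2015), D (6/15/2015), F (11/30/2015), B (7/31/2016).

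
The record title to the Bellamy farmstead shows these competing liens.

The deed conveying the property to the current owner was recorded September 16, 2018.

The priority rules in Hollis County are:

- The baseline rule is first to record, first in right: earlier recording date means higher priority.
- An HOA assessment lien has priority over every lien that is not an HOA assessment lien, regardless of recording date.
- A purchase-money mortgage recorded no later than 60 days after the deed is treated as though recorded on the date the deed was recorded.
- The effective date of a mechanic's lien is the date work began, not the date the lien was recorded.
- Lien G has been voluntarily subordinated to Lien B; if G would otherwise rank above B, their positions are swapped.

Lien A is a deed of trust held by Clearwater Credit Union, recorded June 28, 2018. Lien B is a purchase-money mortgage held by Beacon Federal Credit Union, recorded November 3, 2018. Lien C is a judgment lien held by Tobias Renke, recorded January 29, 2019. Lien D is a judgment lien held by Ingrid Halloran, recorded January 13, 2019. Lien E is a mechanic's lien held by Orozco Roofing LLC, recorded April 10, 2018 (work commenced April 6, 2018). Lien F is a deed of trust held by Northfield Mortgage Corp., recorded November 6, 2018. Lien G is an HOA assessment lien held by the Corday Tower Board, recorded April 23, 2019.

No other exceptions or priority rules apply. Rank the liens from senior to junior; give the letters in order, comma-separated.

Effective dates after the stated exceptions: B relates back to the deed date September 16, 2018; E's effective date is April 6, 2018, when work began.
As an HOA assessment lien, G is senior to every other lien.
Among the remaining liens, by effective date: E (April 6, 2018), A (June 28, 2018), B (September 16, 2018), F (November 6, 2018), D (January 13, 2019), C (January 29, 2019).
Because G would otherwise rank above B, the subordination swaps them.

B, E, A, G, F, D, C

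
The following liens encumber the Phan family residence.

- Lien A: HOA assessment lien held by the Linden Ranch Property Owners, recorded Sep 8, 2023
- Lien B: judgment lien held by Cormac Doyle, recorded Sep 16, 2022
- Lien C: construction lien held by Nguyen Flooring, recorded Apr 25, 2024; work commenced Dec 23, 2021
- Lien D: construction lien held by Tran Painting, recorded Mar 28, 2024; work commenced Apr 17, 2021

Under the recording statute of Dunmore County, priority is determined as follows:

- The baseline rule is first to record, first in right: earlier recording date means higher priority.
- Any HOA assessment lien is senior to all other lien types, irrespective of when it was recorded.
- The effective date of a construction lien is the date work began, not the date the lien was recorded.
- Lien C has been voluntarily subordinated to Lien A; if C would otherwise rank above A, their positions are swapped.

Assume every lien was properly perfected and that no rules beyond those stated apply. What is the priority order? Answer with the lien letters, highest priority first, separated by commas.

A, D, C, B

Adjusting effective dates: C is treated as recorded Dec 23, 2021, the work-commencement date; D's effective date is Apr 17, 2021, when work began.
As an HOA assessment lien, A is senior to every other lien.
Among the remaining liens, by effective date: D (Apr 17, 2021), C (Dec 23, 2021), B (Sep 16, 2022).
C already ranks below A; the subordination has no effect.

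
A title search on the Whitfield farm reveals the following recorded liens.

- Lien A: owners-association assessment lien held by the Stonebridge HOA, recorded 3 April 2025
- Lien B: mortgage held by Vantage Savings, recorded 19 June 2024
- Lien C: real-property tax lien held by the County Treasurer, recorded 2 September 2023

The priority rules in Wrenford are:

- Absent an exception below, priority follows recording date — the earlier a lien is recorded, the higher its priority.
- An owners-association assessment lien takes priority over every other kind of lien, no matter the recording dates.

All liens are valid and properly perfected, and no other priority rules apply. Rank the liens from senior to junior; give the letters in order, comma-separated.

A, C, B

As an owners-association assessment lien, A is senior to every other lien.
Remaining liens by effective date: C (2 September 2023), B (19 June 2024).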